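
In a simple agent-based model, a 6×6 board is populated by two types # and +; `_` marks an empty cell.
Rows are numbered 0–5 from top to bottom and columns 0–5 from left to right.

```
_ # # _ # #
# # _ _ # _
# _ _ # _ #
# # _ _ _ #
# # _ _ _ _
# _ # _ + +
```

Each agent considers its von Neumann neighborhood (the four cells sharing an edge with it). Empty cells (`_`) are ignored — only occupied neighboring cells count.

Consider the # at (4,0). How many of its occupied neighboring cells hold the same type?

Occupied neighbors of (4,0): (3,0)=#, (5,0)=#, (4,1)=#.
Same type (#): 3 of 3.

3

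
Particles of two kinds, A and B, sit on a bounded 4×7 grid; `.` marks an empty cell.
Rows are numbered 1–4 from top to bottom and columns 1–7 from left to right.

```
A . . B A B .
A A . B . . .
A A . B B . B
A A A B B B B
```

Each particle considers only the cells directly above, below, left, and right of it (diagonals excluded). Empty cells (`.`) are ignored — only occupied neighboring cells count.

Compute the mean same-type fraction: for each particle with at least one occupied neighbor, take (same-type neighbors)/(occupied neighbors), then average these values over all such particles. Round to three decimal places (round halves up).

0.825

Row 1: (1,1)A 1/1 · (1,4)B 1/2 · (1,5)A 0/2 · (1,6)B 0/1
Row 2: (2,1)A 3/3 · (2,2)A 2/2 · (2,4)B 2/2
Row 3: (3,1)A 3/3 · (3,2)A 3/3 · (3,4)B 3/3 · (3,5)B 2/2 · (3,7)B 1/1
Row 4: (4,1)A 2/2 · (4,2)A 3/3 · (4,3)A 1/2 · (4,4)B 2/3 · (4,5)B 3/3 · (4,6)B 2/2 · (4,7)B 2/2
Sum over 19 particles: 1/1 + 1/2 + 0/2 + 0/1 + 3/3 + 2/2 + 2/2 + 3/3 + 3/3 + 3/3 + 2/2 + 1/1 + 2/2 + 3/3 + 1/2 + 2/3 + 3/3 + 2/2 + 2/2 = 47/3; mean = 47/3 ÷ 19 = 47/57 = 0.824561… → 0.825.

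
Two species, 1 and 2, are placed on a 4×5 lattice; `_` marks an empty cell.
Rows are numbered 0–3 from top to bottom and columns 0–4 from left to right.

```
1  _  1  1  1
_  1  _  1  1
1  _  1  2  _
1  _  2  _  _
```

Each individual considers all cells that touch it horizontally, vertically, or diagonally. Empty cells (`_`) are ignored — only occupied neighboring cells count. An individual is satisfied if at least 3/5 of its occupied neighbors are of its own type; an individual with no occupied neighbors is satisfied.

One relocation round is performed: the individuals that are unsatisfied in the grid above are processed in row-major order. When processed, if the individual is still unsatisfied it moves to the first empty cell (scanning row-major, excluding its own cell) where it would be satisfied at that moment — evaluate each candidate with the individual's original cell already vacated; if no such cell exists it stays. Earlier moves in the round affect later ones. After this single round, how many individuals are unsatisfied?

0

Initially unsatisfied (in order): (2,2), (2,3), (3,2).
  (2,2) → (0,1).
  (2,3) → (3,3).
  (3,2): now satisfied by earlier moves; stays.
Resulting grid:
1 1 1 1 1
_ 1 _ 1 1
1 _ _ _ _
1 _ 2 2 _
All satisfied now.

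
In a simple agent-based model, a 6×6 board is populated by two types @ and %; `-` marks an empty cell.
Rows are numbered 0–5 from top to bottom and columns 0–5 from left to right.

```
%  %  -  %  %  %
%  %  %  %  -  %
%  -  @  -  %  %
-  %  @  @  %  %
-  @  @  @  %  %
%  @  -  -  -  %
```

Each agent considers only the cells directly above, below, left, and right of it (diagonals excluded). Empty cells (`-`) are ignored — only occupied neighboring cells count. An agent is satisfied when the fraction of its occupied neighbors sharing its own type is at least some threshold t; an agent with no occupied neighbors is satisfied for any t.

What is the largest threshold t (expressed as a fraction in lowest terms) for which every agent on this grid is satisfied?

0/1

(0,0)% 2/2
(0,1)% 2/2
(0,3)% 2/2
(0,4)% 2/2
(0,5)% 2/2
(1,0)% 3/3
(1,1)% 3/3
(1,2)% 2/3
(1,3)% 2/2
(1,5)% 2/2
(2,0)% 1/1
(2,2)@ 1/2
(2,4)% 2/2
(2,5)% 3/3
(3,1)% 0/2
(3,2)@ 3/4
(3,3)@ 2/3
(3,4)% 3/4
(3,5)% 3/3
(4,1)@ 2/3
(4,2)@ 3/3
(4,3)@ 2/3
(4,4)% 2/3
(4,5)% 3/3
(5,0)% 0/1
(5,1)@ 1/2
(5,5)% 1/1
The smallest same-type fraction is 0/2 at (3,1), which reduces to 0/1. Any threshold above that leaves this agent unsatisfied.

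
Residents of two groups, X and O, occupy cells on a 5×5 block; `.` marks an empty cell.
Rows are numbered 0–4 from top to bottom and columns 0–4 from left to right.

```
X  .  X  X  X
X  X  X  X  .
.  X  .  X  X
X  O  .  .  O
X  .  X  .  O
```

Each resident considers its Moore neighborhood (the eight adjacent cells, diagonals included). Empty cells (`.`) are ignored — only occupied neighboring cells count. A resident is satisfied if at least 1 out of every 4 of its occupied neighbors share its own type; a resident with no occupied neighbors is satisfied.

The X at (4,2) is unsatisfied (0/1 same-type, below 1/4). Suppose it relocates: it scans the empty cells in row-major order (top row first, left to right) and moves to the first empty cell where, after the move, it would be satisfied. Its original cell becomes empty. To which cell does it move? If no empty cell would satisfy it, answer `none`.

(0,1)

Vacating (4,2). Empty cells in order:
  (0,1): 5/5 same-type → satisfied — stop here.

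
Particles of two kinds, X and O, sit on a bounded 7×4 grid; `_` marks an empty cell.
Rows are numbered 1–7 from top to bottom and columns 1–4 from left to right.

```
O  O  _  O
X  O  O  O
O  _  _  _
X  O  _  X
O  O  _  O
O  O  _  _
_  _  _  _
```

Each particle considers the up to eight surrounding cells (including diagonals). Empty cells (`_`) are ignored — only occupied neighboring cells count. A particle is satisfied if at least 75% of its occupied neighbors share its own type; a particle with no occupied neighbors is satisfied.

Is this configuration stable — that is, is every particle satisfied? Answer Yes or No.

Row 1: (1,1)O 2/3 unhappy · (1,2)O 3/4 ok · (1,4)O 2/2 ok
Row 2: (2,1)X 0/4 unhappy · (2,2)O 4/5 ok · (2,3)O 4/4 ok · (2,4)O 2/2 ok
Row 3: (3,1)O 2/4 unhappy
Row 4: (4,1)X 0/4 unhappy · (4,2)O 3/4 ok · (4,4)X 0/1 unhappy
Row 5: (5,1)O 4/5 ok · (5,2)O 4/5 ok · (5,4)O 0/1 unhappy
Row 6: (6,1)O 3/3 ok · (6,2)O 3/3 ok
For instance (1,1) has only 2/3 same-type neighbors, below 3/4.

No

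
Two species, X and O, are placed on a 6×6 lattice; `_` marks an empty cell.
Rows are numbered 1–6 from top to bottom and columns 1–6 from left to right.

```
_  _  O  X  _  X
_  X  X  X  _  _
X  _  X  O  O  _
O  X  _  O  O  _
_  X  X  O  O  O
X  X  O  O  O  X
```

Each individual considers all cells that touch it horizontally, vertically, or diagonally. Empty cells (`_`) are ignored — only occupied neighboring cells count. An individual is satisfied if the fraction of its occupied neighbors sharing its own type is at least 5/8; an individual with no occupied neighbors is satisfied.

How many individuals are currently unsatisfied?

Row 1: (1,3)O 0/4 ✗ · (1,4)X 2/3 ✓ · (1,6)X 0/0 ✓
Row 2: (2,2)X 3/4 ✓ · (2,3)X 4/6 ✓ · (2,4)X 3/6 ✗
Row 3: (3,1)X 2/3 ✓ · (3,3)X 4/6 ✓ · (3,4)O 3/6 ✗ · (3,5)O 3/4 ✓
Row 4: (4,1)O 0/3 ✗ · (4,2)X 4/5 ✓ · (4,4)O 5/7 ✓ · (4,5)O 6/6 ✓
Row 5: (5,2)X 4/6 ✓ · (5,3)X 3/7 ✗ · (5,4)O 6/7 ✓ · (5,5)O 6/7 ✓ · (5,6)O 3/4 ✓
Row 6: (6,1)X 2/2 ✓ · (6,2)X 3/4 ✓ · (6,3)O 2/5 ✗ · (6,4)O 4/5 ✓ · (6,5)O 4/5 ✓ · (6,6)X 0/3 ✗
Unsatisfied: (1,3), (2,4), (3,4), (4,1), (5,3), (6,3), (6,6) — 7 in total.

7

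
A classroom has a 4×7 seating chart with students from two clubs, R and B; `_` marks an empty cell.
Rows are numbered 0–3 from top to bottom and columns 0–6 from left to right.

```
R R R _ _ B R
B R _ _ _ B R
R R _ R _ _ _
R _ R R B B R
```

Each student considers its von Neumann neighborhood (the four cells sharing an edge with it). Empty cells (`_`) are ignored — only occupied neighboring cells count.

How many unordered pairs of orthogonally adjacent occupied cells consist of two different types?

7

Scan each occupied cell's neighbors to the right and below so each pair is counted once.
Row 0: R(0,0)–R(0,1)= R(0,0)–B(1,0)≠ R(0,1)–R(0,2)= R(0,1)–R(1,1)= B(0,5)–R(0,6)≠ B(0,5)–B(1,5)= R(0,6)–R(1,6)=  → 2/7 unlike.
Row 1: B(1,0)–R(1,1)≠ B(1,0)–R(2,0)≠ R(1,1)–R(2,1)= B(1,5)–R(1,6)≠  → 3/4 unlike.
Row 2: R(2,0)–R(2,1)= R(2,0)–R(3,0)= R(2,3)–R(3,3)=  → 0/3 unlike.
Row 3: R(3,2)–R(3,3)= R(3,3)–B(3,4)≠ B(3,4)–B(3,5)= B(3,5)–R(3,6)≠  → 2/4 unlike.
Total adjacent occupied pairs: 18; unlike-type pairs: 7.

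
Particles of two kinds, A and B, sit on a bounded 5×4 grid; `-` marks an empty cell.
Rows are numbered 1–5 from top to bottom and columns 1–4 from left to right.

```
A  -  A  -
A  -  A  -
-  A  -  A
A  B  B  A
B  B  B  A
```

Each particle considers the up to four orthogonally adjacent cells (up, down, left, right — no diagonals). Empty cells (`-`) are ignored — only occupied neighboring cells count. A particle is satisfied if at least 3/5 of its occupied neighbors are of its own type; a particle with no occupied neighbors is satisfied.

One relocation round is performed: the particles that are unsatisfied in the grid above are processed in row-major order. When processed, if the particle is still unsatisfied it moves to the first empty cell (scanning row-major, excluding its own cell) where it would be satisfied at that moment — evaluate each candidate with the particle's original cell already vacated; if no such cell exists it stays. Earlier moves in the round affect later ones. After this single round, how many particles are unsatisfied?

1

Initially unsatisfied (in order): (3,2), (4,1), (4,2), (5,1), (5,4).
  (3,2) → (1,2).
  (4,1) → (1,4).
  (4,2): now satisfied by earlier moves; stays.
  (5,1): now satisfied by earlier moves; stays.
  (5,4) → (2,2).
Resulting grid:
A A A A
A A A -
- - - A
- B B A
B B B -
Unsatisfied now: (4,4).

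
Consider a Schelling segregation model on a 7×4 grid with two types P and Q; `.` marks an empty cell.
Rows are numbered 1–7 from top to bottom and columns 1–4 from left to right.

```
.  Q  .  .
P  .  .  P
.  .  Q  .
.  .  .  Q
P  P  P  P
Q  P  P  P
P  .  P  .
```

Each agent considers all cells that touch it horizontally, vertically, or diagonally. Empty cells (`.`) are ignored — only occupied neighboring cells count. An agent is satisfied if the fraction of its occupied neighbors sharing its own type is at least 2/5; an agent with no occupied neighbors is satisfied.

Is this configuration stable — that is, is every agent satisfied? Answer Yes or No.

No

(1,2)Q 0/1 unhappy
(2,1)P 0/1 unhappy
(2,4)P 0/1 unhappy
(3,3)Q 1/2 ok
(4,4)Q 1/3 unhappy
(5,1)P 2/3 ok
(5,2)P 4/5 ok
(5,3)P 5/6 ok
(5,4)P 3/4 ok
(6,1)Q 0/4 unhappy
(6,2)P 6/7 ok
(6,3)P 6/6 ok
(6,4)P 4/4 ok
(7,1)P 1/2 ok
(7,3)P 3/3 ok
For instance (1,2) has only 0/1 same-type neighbors, below 2/5.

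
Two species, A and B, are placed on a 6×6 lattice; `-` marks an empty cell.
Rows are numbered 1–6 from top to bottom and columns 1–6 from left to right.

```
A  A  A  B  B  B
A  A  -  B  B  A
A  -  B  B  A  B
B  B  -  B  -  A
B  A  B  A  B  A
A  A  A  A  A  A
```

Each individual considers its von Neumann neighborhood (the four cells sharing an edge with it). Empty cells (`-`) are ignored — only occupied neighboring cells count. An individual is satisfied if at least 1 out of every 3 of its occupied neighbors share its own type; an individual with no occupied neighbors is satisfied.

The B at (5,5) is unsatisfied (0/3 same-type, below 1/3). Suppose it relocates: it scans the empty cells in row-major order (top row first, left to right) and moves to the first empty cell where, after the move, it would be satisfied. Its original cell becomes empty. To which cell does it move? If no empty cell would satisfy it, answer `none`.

Vacating (5,5). Empty cells in order:
  (2,3): 2/4 same-type → satisfied — stop here.

(2,3)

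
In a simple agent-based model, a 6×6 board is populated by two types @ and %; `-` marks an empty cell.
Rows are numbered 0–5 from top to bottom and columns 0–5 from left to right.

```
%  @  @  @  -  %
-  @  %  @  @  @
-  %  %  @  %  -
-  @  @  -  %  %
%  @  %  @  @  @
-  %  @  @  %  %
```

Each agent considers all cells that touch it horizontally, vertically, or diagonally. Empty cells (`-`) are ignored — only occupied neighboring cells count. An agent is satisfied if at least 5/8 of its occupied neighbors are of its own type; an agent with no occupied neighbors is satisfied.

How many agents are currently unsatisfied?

Row 0: (0,0)% 0/2 unhappy · (0,1)@ 2/4 unhappy · (0,2)@ 4/5 ok · (0,3)@ 3/4 ok · (0,5)% 0/2 unhappy
Row 1: (1,1)@ 2/6 unhappy · (1,2)% 2/8 unhappy · (1,3)@ 4/7 unhappy · (1,4)@ 4/6 ok · (1,5)@ 1/3 unhappy
Row 2: (2,1)% 2/5 unhappy · (2,2)% 2/7 unhappy · (2,3)@ 3/7 unhappy · (2,4)% 2/6 unhappy
Row 3: (3,1)@ 2/6 unhappy · (3,2)@ 4/7 unhappy · (3,4)% 2/6 unhappy · (3,5)% 2/4 unhappy
Row 4: (4,0)% 1/3 unhappy · (4,1)@ 3/6 unhappy · (4,2)% 1/7 unhappy · (4,3)@ 4/7 unhappy · (4,4)@ 3/7 unhappy · (4,5)@ 1/5 unhappy
Row 5: (5,1)% 2/4 unhappy · (5,2)@ 3/5 unhappy · (5,3)@ 3/5 unhappy · (5,4)% 1/5 unhappy · (5,5)% 1/3 unhappy
Unsatisfied: (0,0), (0,1), (0,5), (1,1), (1,2), (1,3), (1,5), (2,1), (2,2), (2,3), (2,4), (3,1), (3,2), (3,4), (3,5), (4,0), (4,1), (4,2), (4,3), (4,4), (4,5), (5,1), (5,2), (5,3), (5,4), (5,5) — 26 in total.

26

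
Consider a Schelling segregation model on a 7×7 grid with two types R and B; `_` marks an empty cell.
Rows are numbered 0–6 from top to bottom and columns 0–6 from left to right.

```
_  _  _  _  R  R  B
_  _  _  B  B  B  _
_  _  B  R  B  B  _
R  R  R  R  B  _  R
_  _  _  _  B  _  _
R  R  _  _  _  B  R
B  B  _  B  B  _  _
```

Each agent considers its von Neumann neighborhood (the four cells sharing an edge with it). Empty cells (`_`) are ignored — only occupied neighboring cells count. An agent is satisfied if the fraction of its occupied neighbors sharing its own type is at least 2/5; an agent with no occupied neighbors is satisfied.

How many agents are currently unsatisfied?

6

Row 0: (0,4)R 1/2 satisfied · (0,5)R 1/3 not · (0,6)B 0/1 not
Row 1: (1,3)B 1/2 satisfied · (1,4)B 3/4 satisfied · (1,5)B 2/3 satisfied
Row 2: (2,2)B 0/2 not · (2,3)R 1/4 not · (2,4)B 3/4 satisfied · (2,5)B 2/2 satisfied
Row 3: (3,0)R 1/1 satisfied · (3,1)R 2/2 satisfied · (3,2)R 2/3 satisfied · (3,3)R 2/3 satisfied · (3,4)B 2/3 satisfied · (3,6)R 0/0 satisfied
Row 4: (4,4)B 1/1 satisfied
Row 5: (5,0)R 1/2 satisfied · (5,1)R 1/2 satisfied · (5,5)B 0/1 not · (5,6)R 0/1 not
Row 6: (6,0)B 1/2 satisfied · (6,1)B 1/2 satisfied · (6,3)B 1/1 satisfied · (6,4)B 1/1 satisfied
Unsatisfied: (0,5), (0,6), (2,2), (2,3), (5,5), (5,6) — 6 in total.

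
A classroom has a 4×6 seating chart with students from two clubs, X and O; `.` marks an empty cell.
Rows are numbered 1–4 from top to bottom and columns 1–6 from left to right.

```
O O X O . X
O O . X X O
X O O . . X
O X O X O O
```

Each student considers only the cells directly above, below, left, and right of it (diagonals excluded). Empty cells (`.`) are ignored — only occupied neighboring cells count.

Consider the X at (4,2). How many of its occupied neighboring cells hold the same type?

0

Occupied neighbors of (4,2): (3,2)=O, (4,1)=O, (4,3)=O.
Same type (X): 0 of 3.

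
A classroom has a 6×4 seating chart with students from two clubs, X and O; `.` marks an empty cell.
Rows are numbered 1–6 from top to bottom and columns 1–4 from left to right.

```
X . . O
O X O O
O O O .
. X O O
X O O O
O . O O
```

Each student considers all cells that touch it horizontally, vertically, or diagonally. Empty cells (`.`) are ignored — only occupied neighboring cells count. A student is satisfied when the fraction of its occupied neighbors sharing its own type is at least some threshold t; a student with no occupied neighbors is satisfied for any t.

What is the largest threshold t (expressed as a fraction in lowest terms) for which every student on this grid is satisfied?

1/7

(1,1)X 1/2
(1,4)O 2/2
(2,1)O 2/4
(2,2)X 1/6
(2,3)O 4/5
(2,4)O 3/3
(3,1)O 2/4
(3,2)O 5/7
(3,3)O 5/7
(4,2)X 1/7
(4,3)O 6/7
(4,4)O 4/4
(5,1)X 1/3
(5,2)O 4/6
(5,3)O 6/7
(5,4)O 5/5
(6,1)O 1/2
(6,3)O 4/4
(6,4)O 3/3
The smallest same-type fraction is 1/7 at (4,2), which reduces to 1/7. Any threshold above that leaves this student unsatisfied.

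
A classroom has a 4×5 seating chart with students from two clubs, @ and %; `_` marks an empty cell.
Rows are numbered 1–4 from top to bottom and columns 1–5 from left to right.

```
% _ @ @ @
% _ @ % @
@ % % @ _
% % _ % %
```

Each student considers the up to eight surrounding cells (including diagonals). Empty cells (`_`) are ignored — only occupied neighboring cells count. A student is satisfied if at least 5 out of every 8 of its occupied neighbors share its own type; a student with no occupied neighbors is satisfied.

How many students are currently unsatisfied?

5

Row 1: (1,1)% 1/1 satisfied · (1,3)@ 2/3 satisfied · (1,4)@ 4/5 satisfied · (1,5)@ 2/3 satisfied
Row 2: (2,1)% 2/3 satisfied · (2,3)@ 3/6 not · (2,4)% 1/7 not · (2,5)@ 3/4 satisfied
Row 3: (3,1)@ 0/4 not · (3,2)% 4/6 satisfied · (3,3)% 4/6 satisfied · (3,4)@ 2/6 not
Row 4: (4,1)% 2/3 satisfied · (4,2)% 3/4 satisfied · (4,4)% 2/3 satisfied · (4,5)% 1/2 not
Unsatisfied: (2,3), (2,4), (3,1), (3,4), (4,5) — 5 in total.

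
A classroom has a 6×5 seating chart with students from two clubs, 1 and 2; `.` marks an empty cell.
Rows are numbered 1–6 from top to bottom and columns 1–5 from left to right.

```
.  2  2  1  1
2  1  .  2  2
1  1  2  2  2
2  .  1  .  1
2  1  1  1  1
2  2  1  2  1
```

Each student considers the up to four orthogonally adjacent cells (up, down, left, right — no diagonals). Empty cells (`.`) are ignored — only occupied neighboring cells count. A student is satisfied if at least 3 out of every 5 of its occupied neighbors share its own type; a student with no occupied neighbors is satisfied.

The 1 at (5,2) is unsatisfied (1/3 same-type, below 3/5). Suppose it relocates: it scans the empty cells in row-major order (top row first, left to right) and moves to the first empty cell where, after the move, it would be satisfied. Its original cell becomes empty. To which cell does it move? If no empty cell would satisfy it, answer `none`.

Vacating (5,2). Empty cells in order:
  (1,1): 0/2 same-type → still unsatisfied.
  (2,3): 1/4 same-type → still unsatisfied.
  (4,2): 2/3 same-type → satisfied — stop here.

(4,2)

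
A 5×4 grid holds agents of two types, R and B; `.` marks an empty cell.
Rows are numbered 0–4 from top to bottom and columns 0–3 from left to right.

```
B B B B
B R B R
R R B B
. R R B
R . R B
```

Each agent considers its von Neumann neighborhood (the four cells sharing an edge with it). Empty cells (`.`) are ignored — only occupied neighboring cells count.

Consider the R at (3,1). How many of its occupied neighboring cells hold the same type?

Occupied neighbors of (3,1): (2,1)=R, (3,2)=R.
Same type (R): 2 of 2.

2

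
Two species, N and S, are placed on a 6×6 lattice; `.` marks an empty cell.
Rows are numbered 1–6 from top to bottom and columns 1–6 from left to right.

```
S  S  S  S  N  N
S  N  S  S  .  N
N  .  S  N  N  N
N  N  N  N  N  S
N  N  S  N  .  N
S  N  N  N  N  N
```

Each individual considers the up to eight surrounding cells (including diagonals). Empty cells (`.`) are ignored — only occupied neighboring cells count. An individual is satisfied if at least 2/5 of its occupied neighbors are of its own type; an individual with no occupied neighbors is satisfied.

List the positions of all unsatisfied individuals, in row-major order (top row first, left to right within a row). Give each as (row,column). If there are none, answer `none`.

(1,1)S 2/3 satisfied
(1,2)S 4/5 satisfied
(1,3)S 4/5 satisfied
(1,4)S 3/4 satisfied
(1,5)N 2/4 satisfied
(1,6)N 2/2 satisfied
(2,1)S 2/4 satisfied
(2,2)N 1/7 not
(2,3)S 5/7 satisfied
(2,4)S 4/7 satisfied
(2,6)N 4/4 satisfied
(3,1)N 3/4 satisfied
(3,3)S 2/7 not
(3,4)N 4/7 satisfied
(3,5)N 5/7 satisfied
(3,6)N 3/4 satisfied
(4,1)N 4/4 satisfied
(4,2)N 5/7 satisfied
(4,3)N 5/7 satisfied
(4,4)N 5/7 satisfied
(4,5)N 6/7 satisfied
(4,6)S 0/4 not
(5,1)N 4/5 satisfied
(5,2)N 6/8 satisfied
(5,3)S 0/8 not
(5,4)N 6/7 satisfied
(5,6)N 3/4 satisfied
(6,1)S 0/3 not
(6,2)N 3/5 satisfied
(6,3)N 4/5 satisfied
(6,4)N 3/4 satisfied
(6,5)N 4/4 satisfied
(6,6)N 2/2 satisfied

(2,2), (3,3), (4,6), (5,3), (6,1)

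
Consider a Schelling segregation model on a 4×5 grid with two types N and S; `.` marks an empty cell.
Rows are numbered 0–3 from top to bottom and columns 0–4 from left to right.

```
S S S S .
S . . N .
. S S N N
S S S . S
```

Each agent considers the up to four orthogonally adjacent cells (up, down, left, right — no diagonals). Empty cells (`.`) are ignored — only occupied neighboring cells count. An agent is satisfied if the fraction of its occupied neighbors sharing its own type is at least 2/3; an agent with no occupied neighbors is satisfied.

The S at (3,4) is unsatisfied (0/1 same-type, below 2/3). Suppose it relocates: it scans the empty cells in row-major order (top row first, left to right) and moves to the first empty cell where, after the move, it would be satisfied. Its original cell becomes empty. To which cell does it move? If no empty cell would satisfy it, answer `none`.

(0,4)

Vacating (3,4). Empty cells in order:
  (0,4): 1/1 same-type → satisfied — stop here.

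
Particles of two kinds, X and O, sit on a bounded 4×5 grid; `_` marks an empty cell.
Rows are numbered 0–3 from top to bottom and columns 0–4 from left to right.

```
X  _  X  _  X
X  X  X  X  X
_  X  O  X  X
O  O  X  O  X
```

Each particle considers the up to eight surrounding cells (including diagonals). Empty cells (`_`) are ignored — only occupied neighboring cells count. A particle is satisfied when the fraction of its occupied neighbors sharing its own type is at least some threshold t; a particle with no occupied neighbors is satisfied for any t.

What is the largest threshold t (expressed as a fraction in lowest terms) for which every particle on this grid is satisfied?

1/5

Row 0: (0,0)X 2/2 · (0,2)X 3/3 · (0,4)X 2/2
Row 1: (1,0)X 3/3 · (1,1)X 5/6 · (1,2)X 5/6 · (1,3)X 6/7 · (1,4)X 4/4
Row 2: (2,1)X 4/7 · (2,2)O 2/8 · (2,3)X 6/8 · (2,4)X 4/5
Row 3: (3,0)O 1/2 · (3,1)O 2/4 · (3,2)X 2/5 · (3,3)O 1/5 · (3,4)X 2/3
The smallest same-type fraction is 1/5 at (3,3), which reduces to 1/5. Any threshold above that leaves this particle unsatisfied.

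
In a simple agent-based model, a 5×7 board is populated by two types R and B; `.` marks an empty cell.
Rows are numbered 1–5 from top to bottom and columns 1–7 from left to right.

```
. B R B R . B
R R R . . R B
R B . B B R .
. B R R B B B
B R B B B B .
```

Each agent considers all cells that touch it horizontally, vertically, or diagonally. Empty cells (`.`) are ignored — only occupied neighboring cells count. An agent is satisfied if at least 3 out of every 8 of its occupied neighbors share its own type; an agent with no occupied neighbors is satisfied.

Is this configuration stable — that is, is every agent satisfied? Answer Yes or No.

Row 1: (1,2)B 0/4 ✗ · (1,3)R 2/4 ✓ · (1,4)B 0/3 ✗ · (1,5)R 1/2 ✓ · (1,7)B 1/2 ✓
Row 2: (2,1)R 2/4 ✓ · (2,2)R 4/6 ✓ · (2,3)R 2/6 ✗ · (2,6)R 2/5 ✓ · (2,7)B 1/3 ✗
Row 3: (3,1)R 2/4 ✓ · (3,2)B 1/6 ✗ · (3,4)B 2/5 ✓ · (3,5)B 3/6 ✓ · (3,6)R 1/6 ✗
Row 4: (4,2)B 3/6 ✓ · (4,3)R 2/7 ✗ · (4,4)R 1/7 ✗ · (4,5)B 6/8 ✓ · (4,6)B 5/6 ✓ · (4,7)B 2/3 ✓
Row 5: (5,1)B 1/2 ✓ · (5,2)R 1/4 ✗ · (5,3)B 2/5 ✓ · (5,4)B 3/5 ✓ · (5,5)B 4/5 ✓ · (5,6)B 4/4 ✓
For instance (1,2) has only 0/4 same-type neighbors, below 3/8.

No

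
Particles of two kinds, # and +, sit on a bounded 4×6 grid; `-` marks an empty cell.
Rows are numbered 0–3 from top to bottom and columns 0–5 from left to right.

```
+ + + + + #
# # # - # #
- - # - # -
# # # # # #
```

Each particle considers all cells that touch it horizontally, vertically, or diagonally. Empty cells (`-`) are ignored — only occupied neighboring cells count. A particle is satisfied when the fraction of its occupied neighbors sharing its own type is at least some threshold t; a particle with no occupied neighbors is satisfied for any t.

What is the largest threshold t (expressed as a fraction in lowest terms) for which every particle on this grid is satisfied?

1/4

(0,0)+ 1/3
(0,1)+ 2/5
(0,2)+ 2/4
(0,3)+ 2/4
(0,4)+ 1/4
(0,5)# 2/3
(1,0)# 1/3
(1,1)# 3/6
(1,2)# 2/5
(1,4)# 3/5
(1,5)# 3/4
(2,2)# 5/5
(2,4)# 5/5
(3,0)# 1/1
(3,1)# 3/3
(3,2)# 3/3
(3,3)# 4/4
(3,4)# 3/3
(3,5)# 2/2
The smallest same-type fraction is 1/4 at (0,4), which reduces to 1/4. Any threshold above that leaves this particle unsatisfied.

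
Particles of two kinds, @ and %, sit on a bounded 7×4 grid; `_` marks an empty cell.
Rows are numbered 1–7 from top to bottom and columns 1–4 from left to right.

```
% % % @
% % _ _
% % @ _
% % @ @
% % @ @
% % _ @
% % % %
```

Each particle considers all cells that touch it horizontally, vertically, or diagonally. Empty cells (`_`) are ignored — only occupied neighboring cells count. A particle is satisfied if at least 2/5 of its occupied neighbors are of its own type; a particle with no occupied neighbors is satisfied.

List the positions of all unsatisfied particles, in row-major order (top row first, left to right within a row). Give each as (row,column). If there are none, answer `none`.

(1,1)% 3/3 ✓
(1,2)% 4/4 ✓
(1,3)% 2/3 ✓
(1,4)@ 0/1 ✗
(2,1)% 5/5 ✓
(2,2)% 6/7 ✓
(3,1)% 5/5 ✓
(3,2)% 5/7 ✓
(3,3)@ 2/5 ✓
(4,1)% 5/5 ✓
(4,2)% 5/8 ✓
(4,3)@ 4/7 ✓
(4,4)@ 4/4 ✓
(5,1)% 5/5 ✓
(5,2)% 5/7 ✓
(5,3)@ 4/7 ✓
(5,4)@ 4/4 ✓
(6,1)% 5/5 ✓
(6,2)% 6/7 ✓
(6,4)@ 2/4 ✓
(7,1)% 3/3 ✓
(7,2)% 4/4 ✓
(7,3)% 3/4 ✓
(7,4)% 1/2 ✓

(1,4)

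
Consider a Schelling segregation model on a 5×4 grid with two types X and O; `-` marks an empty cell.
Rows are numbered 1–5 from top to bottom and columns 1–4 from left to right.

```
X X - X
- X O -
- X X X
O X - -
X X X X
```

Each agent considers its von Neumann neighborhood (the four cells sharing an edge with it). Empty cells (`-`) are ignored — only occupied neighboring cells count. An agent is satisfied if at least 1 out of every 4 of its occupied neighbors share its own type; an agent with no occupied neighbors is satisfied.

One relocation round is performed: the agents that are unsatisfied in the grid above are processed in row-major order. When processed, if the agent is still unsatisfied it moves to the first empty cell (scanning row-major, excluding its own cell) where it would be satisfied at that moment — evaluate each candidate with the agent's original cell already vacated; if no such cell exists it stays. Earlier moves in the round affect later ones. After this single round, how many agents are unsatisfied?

Initially unsatisfied (in order): (2,3), (4,1).
  (2,3) → (3,1).
  (4,1): now satisfied by earlier moves; stays.
Resulting grid:
X X - X
- X - -
O X X X
O X - -
X X X X
All satisfied now.

0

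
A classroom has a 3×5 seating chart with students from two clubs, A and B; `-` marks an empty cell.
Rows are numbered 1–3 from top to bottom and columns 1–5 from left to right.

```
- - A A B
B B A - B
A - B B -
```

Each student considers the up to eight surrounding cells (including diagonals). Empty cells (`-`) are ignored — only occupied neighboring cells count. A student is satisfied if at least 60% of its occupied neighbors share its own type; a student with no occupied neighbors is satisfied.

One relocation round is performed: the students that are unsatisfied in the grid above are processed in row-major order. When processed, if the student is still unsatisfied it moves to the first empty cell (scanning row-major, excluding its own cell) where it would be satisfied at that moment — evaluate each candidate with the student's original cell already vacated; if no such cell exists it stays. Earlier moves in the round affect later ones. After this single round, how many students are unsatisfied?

Initially unsatisfied (in order): (1,4), (1,5), (2,1), (2,2), (2,3), (3,1).
  (1,4): no empty cell satisfies it; stays.
  (1,5) → (1,1).
  (2,1): now satisfied by earlier moves; stays.
  (2,2) → (3,5).
  (2,3): no empty cell satisfies it; stays.
  (3,1): no empty cell satisfies it; stays.
Resulting grid:
B - A A -
B - A - B
A - B B B
Unsatisfied now: (2,1), (2,3), (3,1), (3,3).

4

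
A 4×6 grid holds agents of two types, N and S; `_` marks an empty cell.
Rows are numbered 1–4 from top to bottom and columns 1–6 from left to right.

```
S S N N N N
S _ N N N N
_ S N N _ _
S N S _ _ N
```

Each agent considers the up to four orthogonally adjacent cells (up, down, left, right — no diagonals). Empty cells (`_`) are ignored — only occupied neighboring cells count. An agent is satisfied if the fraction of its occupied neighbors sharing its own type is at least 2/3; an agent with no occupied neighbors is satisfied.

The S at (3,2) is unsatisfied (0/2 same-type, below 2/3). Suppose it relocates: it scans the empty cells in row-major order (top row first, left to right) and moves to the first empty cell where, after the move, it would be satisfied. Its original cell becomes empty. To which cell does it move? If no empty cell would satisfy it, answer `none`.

(2,2)

Vacating (3,2). Empty cells in order:
  (2,2): 2/3 same-type → satisfied — stop here.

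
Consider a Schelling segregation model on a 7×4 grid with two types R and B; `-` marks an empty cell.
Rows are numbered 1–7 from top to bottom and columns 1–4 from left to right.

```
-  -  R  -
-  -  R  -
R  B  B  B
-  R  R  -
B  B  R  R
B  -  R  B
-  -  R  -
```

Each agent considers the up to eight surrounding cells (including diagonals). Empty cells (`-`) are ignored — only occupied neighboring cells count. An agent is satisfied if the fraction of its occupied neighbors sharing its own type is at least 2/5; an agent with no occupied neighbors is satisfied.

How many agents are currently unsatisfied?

Row 1: (1,3)R 1/1 ok
Row 2: (2,3)R 1/4 unhappy
Row 3: (3,1)R 1/2 ok · (3,2)B 1/5 unhappy · (3,3)B 2/5 ok · (3,4)B 1/3 unhappy
Row 4: (4,2)R 3/7 ok · (4,3)R 3/7 ok
Row 5: (5,1)B 2/3 ok · (5,2)B 2/6 unhappy · (5,3)R 4/6 ok · (5,4)R 3/4 ok
Row 6: (6,1)B 2/2 ok · (6,3)R 3/5 ok · (6,4)B 0/4 unhappy
Row 7: (7,3)R 1/2 ok
Unsatisfied: (2,3), (3,2), (3,4), (5,2), (6,4) — 5 in total.

5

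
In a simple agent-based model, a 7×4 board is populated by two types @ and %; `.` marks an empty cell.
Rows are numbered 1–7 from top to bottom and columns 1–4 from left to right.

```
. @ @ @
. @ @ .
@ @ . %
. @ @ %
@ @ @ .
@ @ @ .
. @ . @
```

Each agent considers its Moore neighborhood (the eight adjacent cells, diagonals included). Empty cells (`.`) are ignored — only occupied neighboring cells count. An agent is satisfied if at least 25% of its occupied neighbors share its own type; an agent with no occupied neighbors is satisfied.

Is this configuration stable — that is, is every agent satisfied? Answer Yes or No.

Yes

Row 1: (1,2)@ 3/3 ok · (1,3)@ 4/4 ok · (1,4)@ 2/2 ok
Row 2: (2,2)@ 5/5 ok · (2,3)@ 5/6 ok
Row 3: (3,1)@ 3/3 ok · (3,2)@ 5/5 ok · (3,4)% 1/3 ok
Row 4: (4,2)@ 6/6 ok · (4,3)@ 4/6 ok · (4,4)% 1/3 ok
Row 5: (5,1)@ 4/4 ok · (5,2)@ 7/7 ok · (5,3)@ 5/6 ok
Row 6: (6,1)@ 4/4 ok · (6,2)@ 6/6 ok · (6,3)@ 5/5 ok
Row 7: (7,2)@ 3/3 ok · (7,4)@ 1/1 ok
All meet the threshold, so the configuration is stable.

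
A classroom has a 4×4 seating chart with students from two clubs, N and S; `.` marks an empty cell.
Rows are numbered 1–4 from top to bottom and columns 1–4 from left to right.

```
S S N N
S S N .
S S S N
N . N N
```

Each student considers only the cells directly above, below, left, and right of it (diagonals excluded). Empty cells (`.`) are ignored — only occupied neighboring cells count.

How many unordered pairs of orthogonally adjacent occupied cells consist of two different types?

6

Scan each occupied cell's neighbors to the right and below so each pair is counted once.
From row 1: 1 unlike of 6 pairs (running 1/6).
From row 2: 2 unlike of 5 pairs (running 3/11).
From row 3: 3 unlike of 6 pairs (running 6/17).
From row 4: 0 unlike of 1 pairs (running 6/18).
Total adjacent occupied pairs: 18; unlike-type pairs: 6.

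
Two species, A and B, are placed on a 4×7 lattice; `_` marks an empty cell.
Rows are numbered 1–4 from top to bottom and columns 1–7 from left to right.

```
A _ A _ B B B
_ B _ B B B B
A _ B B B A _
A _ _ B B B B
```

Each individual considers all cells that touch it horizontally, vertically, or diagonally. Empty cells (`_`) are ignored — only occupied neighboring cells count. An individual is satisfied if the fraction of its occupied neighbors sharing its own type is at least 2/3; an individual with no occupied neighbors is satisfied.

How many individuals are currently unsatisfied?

6

Row 1: (1,1)A 0/1 not · (1,3)A 0/2 not · (1,5)B 4/4 satisfied · (1,6)B 5/5 satisfied · (1,7)B 3/3 satisfied
Row 2: (2,2)B 1/4 not · (2,4)B 5/6 satisfied · (2,5)B 6/7 satisfied · (2,6)B 6/7 satisfied · (2,7)B 3/4 satisfied
Row 3: (3,1)A 1/2 not · (3,3)B 4/4 satisfied · (3,4)B 6/6 satisfied · (3,5)B 7/8 satisfied · (3,6)A 0/7 not
Row 4: (4,1)A 1/1 satisfied · (4,4)B 4/4 satisfied · (4,5)B 4/5 satisfied · (4,6)B 3/4 satisfied · (4,7)B 1/2 not
Unsatisfied: (1,1), (1,3), (2,2), (3,1), (3,6), (4,7) — 6 in total.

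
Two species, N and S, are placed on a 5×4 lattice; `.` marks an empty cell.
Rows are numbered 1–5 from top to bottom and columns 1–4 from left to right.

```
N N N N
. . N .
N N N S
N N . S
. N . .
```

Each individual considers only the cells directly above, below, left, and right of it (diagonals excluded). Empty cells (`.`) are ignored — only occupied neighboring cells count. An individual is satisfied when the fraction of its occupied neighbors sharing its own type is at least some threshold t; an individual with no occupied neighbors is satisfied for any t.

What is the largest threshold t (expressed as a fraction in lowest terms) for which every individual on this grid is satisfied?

Row 1: (1,1)N 1/1 · (1,2)N 2/2 · (1,3)N 3/3 · (1,4)N 1/1
Row 2: (2,3)N 2/2
Row 3: (3,1)N 2/2 · (3,2)N 3/3 · (3,3)N 2/3 · (3,4)S 1/2
Row 4: (4,1)N 2/2 · (4,2)N 3/3 · (4,4)S 1/1
Row 5: (5,2)N 1/1
The smallest same-type fraction is 1/2 at (3,4), which reduces to 1/2. Any threshold above that leaves this individual unsatisfied.

1/2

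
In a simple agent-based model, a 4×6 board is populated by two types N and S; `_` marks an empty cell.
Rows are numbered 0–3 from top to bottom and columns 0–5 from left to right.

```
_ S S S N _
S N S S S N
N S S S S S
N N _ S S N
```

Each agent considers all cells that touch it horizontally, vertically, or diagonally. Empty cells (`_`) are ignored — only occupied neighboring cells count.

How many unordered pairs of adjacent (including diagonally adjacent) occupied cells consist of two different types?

Scan each occupied cell's neighbors to the right and below (and the two forward diagonals) so each pair is counted once.
Row 0: S(0,1)–S(0,2)= S(0,1)–N(1,1)≠ S(0,1)–S(1,2)= S(0,1)–S(1,0)= S(0,2)–S(0,3)= S(0,2)–S(1,2)= S(0,2)–S(1,3)= S(0,2)–N(1,1)≠ S(0,3)–N(0,4)≠ S(0,3)–S(1,3)= S(0,3)–S(1,4)= S(0,3)–S(1,2)= N(0,4)–S(1,4)≠ N(0,4)–N(1,5)= N(0,4)–S(1,3)≠  → 5/15 unlike.
Row 1: S(1,0)–N(1,1)≠ S(1,0)–N(2,0)≠ S(1,0)–S(2,1)= N(1,1)–S(1,2)≠ N(1,1)–S(2,1)≠ N(1,1)–S(2,2)≠ N(1,1)–N(2,0)= S(1,2)–S(1,3)= S(1,2)–S(2,2)= S(1,2)–S(2,3)= S(1,2)–S(2,1)= S(1,3)–S(1,4)= S(1,3)–S(2,3)= S(1,3)–S(2,4)= S(1,3)–S(2,2)= S(1,4)–N(1,5)≠ S(1,4)–S(2,4)= S(1,4)–S(2,5)= S(1,4)–S(2,3)= N(1,5)–S(2,5)≠ N(1,5)–S(2,4)≠  → 8/21 unlike.
Row 2: N(2,0)–S(2,1)≠ N(2,0)–N(3,0)= N(2,0)–N(3,1)= S(2,1)–S(2,2)= S(2,1)–N(3,1)≠ S(2,1)–N(3,0)≠ S(2,2)–S(2,3)= S(2,2)–S(3,3)= S(2,2)–N(3,1)≠ S(2,3)–S(2,4)= S(2,3)–S(3,3)= S(2,3)–S(3,4)= S(2,4)–S(2,5)= S(2,4)–S(3,4)= S(2,4)–N(3,5)≠ S(2,4)–S(3,3)= S(2,5)–N(3,5)≠ S(2,5)–S(3,4)=  → 6/18 unlike.
Row 3: N(3,0)–N(3,1)= S(3,3)–S(3,4)= S(3,4)–N(3,5)≠  → 1/3 unlike.
Total adjacent occupied pairs: 57; unlike-type pairs: 20.

20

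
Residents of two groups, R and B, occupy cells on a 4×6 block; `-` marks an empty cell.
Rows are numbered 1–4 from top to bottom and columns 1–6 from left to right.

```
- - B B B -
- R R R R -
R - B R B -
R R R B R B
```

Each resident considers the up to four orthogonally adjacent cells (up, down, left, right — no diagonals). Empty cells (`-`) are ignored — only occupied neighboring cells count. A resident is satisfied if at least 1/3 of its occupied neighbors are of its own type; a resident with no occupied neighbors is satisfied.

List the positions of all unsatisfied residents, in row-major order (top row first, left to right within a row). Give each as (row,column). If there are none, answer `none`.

Row 1: (1,3)B 1/2 satisfied · (1,4)B 2/3 satisfied · (1,5)B 1/2 satisfied
Row 2: (2,2)R 1/1 satisfied · (2,3)R 2/4 satisfied · (2,4)R 3/4 satisfied · (2,5)R 1/3 satisfied
Row 3: (3,1)R 1/1 satisfied · (3,3)B 0/3 not · (3,4)R 1/4 not · (3,5)B 0/3 not
Row 4: (4,1)R 2/2 satisfied · (4,2)R 2/2 satisfied · (4,3)R 1/3 satisfied · (4,4)B 0/3 not · (4,5)R 0/3 not · (4,6)B 0/1 not

(3,3), (3,4), (3,5), (4,4), (4,5), (4,6)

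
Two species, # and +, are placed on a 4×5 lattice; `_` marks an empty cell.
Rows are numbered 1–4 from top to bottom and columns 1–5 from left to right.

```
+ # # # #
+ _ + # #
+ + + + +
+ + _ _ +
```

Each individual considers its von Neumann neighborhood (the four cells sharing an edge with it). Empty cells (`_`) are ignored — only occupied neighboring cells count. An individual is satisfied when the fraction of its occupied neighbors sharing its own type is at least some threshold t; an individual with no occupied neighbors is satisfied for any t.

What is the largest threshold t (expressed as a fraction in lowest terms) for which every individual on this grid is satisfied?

Row 1: (1,1)+ 1/2 · (1,2)# 1/2 · (1,3)# 2/3 · (1,4)# 3/3 · (1,5)# 2/2
Row 2: (2,1)+ 2/2 · (2,3)+ 1/3 · (2,4)# 2/4 · (2,5)# 2/3
Row 3: (3,1)+ 3/3 · (3,2)+ 3/3 · (3,3)+ 3/3 · (3,4)+ 2/3 · (3,5)+ 2/3
Row 4: (4,1)+ 2/2 · (4,2)+ 2/2 · (4,5)+ 1/1
The smallest same-type fraction is 1/3 at (2,3), which reduces to 1/3. Any threshold above that leaves this individual unsatisfied.

1/3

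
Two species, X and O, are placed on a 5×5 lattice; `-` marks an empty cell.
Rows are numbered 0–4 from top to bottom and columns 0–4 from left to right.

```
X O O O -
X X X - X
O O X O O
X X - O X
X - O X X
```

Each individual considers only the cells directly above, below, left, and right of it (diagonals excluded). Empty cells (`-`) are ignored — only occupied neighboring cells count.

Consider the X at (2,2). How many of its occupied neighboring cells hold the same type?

1

Occupied neighbors of (2,2): (1,2)=X, (2,1)=O, (2,3)=O.
Same type (X): 1 of 3.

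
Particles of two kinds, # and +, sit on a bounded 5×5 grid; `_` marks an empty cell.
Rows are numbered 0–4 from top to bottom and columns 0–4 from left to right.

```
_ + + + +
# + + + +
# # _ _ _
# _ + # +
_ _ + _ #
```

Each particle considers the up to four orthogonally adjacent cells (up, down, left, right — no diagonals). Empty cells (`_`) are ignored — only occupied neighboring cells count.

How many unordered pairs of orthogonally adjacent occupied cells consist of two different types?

5

Scan each occupied cell's neighbors to the right and below so each pair is counted once.
From row 0: 0 unlike of 7 pairs (running 0/7).
From row 1: 2 unlike of 6 pairs (running 2/13).
From row 2: 0 unlike of 2 pairs (running 2/15).
From row 3: 3 unlike of 4 pairs (running 5/19).
Total adjacent occupied pairs: 19; unlike-type pairs: 5.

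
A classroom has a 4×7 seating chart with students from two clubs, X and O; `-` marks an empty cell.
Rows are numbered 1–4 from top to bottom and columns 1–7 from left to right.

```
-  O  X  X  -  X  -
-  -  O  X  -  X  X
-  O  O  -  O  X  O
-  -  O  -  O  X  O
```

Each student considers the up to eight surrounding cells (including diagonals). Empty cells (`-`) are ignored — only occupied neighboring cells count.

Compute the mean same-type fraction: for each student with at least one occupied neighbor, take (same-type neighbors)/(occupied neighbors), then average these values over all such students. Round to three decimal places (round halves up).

Row 1: (1,2)O 1/2 · (1,3)X 2/4 · (1,4)X 2/3 · (1,6)X 2/2
Row 2: (2,3)O 3/6 · (2,4)X 2/5 · (2,6)X 3/5 · (2,7)X 3/4
Row 3: (3,2)O 3/3 · (3,3)O 3/4 · (3,5)O 1/5 · (3,6)X 3/7 · (3,7)O 1/5
Row 4: (4,3)O 2/2 · (4,5)O 1/3 · (4,6)X 1/5 · (4,7)O 1/3
Sum over 17 students: 1/2 + 2/4 + 2/3 + 2/2 + 3/6 + 2/5 + 3/5 + 3/4 + 3/3 + 3/4 + 1/5 + 3/7 + 1/5 + 2/2 + 1/3 + 1/5 + 1/3 = 983/105; mean = 983/105 ÷ 17 = 983/1785 = 0.550700… → 0.551.

0.551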